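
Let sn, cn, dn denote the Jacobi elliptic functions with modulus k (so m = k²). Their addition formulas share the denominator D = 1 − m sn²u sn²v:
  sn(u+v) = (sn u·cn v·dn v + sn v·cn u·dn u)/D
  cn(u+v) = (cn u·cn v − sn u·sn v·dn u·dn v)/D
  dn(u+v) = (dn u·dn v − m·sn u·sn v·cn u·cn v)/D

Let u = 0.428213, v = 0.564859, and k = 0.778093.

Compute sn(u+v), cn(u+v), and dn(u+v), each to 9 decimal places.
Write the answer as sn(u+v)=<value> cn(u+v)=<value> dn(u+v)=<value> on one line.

sn(u+v)=0.791174855 cn(u+v)=0.611590017 dn(u+v)=0.788052830

sn u = 0.4083186977225278, cn u = 0.9128394388336751, dn u = 0.9481879594451952
sn v = 0.5209141163326231, cn v = 0.8536090928553904, dn v = 0.9141750376964868
m = k² = 0.605428716649
D = 1 − m·sn²u·sn²v = 0.9726098882021951
sn(u+v) = (sn u·cn v·dn v + sn v·cn u·dn u)/D = 0.7695044870498116/0.9726098882021951 = 0.7911748547736746
cn(u+v) = (cn u·cn v − sn u·sn v·dn u·dn v)/D = 0.5948384982824269/0.9726098882021951 = 0.6115900172287436
dn(u+v) = (dn u·dn v − m·sn u·sn v·cn u·cn v)/D = 0.7664679748298479/0.9726098882021951 = 0.7880528299446073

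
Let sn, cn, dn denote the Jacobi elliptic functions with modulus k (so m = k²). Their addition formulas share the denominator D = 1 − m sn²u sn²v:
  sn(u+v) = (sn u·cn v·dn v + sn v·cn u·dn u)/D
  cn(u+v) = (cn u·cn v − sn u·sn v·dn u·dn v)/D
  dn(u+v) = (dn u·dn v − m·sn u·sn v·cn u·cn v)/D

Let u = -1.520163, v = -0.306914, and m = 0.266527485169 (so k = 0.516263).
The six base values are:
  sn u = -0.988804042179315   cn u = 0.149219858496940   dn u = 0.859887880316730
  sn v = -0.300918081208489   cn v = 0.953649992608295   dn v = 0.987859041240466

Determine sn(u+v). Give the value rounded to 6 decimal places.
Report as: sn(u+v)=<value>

m = k² = 0.266527485169
D = 1 − m·sn²u·sn²v = 0.97640287812773
sn(u+v) = (sn u·cn v·dn v + sn v·cn u·dn u)/D = -0.9701358771079803/0.97640287812773 = -0.9935815418408365

sn(u+v)=-0.993582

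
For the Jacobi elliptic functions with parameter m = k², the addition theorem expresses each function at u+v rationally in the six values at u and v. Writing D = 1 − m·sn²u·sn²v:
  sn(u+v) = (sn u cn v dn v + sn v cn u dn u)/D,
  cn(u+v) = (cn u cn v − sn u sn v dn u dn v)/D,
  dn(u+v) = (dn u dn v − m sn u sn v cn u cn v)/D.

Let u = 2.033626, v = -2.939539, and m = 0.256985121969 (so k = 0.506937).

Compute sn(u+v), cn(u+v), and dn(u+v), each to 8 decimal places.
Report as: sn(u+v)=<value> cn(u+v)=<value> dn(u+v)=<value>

sn(u+v)=-0.77011149 cn(u+v)=0.63790931 dn(u+v)=0.92064618

sn u = 0.955906876480871, cn u = -0.2936699567483621, dn u = 0.8747444198723566
sn v = -0.4223866699706952, cn v = -0.9064157440330938, dn v = 0.9768066114446189
m = k² = 0.256985121969
D = 1 − m·sn²u·sn²v = 0.9581052541464705
sn(u+v) = (sn u·cn v·dn v + sn v·cn u·dn u)/D = -0.7378478653884324/0.9581052541464705 = -0.7701114905645155
cn(u+v) = (cn u·cn v − sn u·sn v·dn u·dn v)/D = 0.6111842648210167/0.9581052541464705 = 0.6379093133827881
dn(u+v) = (dn u·dn v − m·sn u·sn v·cn u·cn v)/D = 0.8820759454214171/0.9581052541464705 = 0.9206461832914336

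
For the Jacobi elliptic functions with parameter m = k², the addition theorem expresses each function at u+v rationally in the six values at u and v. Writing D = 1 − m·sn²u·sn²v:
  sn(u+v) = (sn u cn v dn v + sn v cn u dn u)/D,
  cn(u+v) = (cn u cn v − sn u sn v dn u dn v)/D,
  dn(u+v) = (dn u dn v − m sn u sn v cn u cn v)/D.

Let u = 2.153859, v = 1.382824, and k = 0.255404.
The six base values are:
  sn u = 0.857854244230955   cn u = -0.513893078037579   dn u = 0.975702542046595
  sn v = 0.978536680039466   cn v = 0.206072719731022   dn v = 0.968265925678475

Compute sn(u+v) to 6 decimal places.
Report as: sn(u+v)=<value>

sn(u+v)=-0.334867

m = k² = 0.065231203216
D = 1 − m·sn²u·sn²v = 0.954034010111945
sn(u+v) = (sn u·cn v·dn v + sn v·cn u·dn u)/D = -0.3194745321303014/0.954034010111945 = -0.3348670264834843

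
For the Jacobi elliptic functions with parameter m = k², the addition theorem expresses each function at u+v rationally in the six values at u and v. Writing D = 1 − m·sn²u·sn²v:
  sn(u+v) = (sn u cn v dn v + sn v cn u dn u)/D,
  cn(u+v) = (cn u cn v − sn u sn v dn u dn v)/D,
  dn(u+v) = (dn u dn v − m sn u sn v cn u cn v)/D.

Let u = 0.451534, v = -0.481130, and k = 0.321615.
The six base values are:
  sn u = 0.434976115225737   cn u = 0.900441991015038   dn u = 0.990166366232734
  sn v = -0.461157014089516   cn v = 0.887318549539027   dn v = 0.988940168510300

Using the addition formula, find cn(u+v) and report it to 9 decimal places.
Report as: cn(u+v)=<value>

m = k² = 0.103436208225
D = 1 − m·sn²u·sn²v = 0.9958380098374329
cn(u+v) = (cn u·cn v − sn u·sn v·dn u·dn v)/D = 0.9954019160230702/0.9958380098374329 = 0.9995620835818128

cn(u+v)=0.999562084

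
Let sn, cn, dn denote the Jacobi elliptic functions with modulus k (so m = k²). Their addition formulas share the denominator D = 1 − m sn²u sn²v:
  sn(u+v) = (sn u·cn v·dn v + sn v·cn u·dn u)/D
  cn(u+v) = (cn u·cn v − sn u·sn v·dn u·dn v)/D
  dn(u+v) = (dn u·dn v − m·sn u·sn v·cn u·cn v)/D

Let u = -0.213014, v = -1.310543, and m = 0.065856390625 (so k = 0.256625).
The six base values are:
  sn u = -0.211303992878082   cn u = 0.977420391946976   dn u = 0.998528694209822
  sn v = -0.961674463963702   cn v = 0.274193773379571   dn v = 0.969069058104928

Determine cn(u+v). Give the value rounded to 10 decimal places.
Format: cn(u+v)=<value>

cn(u+v)=0.0715666203

m = k² = 0.065856390625
D = 1 − m·sn²u·sn²v = 0.9972806224973292
cn(u+v) = (cn u·cn v − sn u·sn v·dn u·dn v)/D = 0.0713720036358581/0.9972806224973292 = 0.07156662029302513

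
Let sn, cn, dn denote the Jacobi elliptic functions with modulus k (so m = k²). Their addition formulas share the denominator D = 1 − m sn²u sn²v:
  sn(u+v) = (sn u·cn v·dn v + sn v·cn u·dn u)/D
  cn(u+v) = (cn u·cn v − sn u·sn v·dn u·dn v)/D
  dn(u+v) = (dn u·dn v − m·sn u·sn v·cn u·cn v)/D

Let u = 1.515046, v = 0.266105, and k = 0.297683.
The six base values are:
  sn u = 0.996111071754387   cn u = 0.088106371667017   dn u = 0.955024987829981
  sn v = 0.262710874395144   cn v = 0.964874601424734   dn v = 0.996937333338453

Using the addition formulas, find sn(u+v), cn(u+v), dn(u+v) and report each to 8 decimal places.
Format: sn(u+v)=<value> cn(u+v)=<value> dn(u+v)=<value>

m = k² = 0.088615168489
D = 1 − m·sn²u·sn²v = 0.9939315231155775
sn(u+v) = (sn u·cn v·dn v + sn v·cn u·dn u)/D = 0.9802841639235303/0.9939315231155775 = 0.986269316472358
cn(u+v) = (cn u·cn v − sn u·sn v·dn u·dn v)/D = -0.1641427141349777/0.9939315231155775 = -0.1651448920952381
dn(u+v) = (dn u·dn v − m·sn u·sn v·cn u·cn v)/D = 0.9501286767863878/0.9939315231155775 = 0.9559297141598997

sn(u+v)=0.98626932 cn(u+v)=-0.16514489 dn(u+v)=0.95592971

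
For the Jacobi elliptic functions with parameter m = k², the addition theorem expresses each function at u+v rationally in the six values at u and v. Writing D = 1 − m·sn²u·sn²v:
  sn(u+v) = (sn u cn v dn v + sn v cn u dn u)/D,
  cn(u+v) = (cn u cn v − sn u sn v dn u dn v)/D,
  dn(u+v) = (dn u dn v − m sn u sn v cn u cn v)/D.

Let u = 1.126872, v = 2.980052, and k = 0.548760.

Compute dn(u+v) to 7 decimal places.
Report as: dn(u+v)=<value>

sn u = 0.8778510891699724, cn u = 0.4789336752026246, dn u = 0.8763199344213474
sn v = 0.4301912959054589, cn v = -0.902737752022802, dn v = 0.9717356208315522
m = k² = 0.3011375376
D = 1 − m·sn²u·sn²v = 0.9570532961412244
dn(u+v) = (dn u·dn v − m·sn u·sn v·cn u·cn v)/D = 0.900719499612228/0.9570532961412244 = 0.9411382869103209

dn(u+v)=0.9411383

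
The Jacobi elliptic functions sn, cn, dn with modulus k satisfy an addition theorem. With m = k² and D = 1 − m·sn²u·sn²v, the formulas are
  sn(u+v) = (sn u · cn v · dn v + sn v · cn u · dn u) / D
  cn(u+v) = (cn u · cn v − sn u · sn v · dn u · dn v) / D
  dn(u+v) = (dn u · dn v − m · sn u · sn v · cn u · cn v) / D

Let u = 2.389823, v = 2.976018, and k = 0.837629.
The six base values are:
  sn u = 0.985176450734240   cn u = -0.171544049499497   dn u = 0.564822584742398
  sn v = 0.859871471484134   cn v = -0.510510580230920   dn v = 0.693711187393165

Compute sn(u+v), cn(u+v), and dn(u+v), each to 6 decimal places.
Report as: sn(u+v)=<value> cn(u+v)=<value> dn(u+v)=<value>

m = k² = 0.701622341641
D = 1 − m·sn²u·sn²v = 0.4965010901771047
sn(u+v) = (sn u·cn v·dn v + sn v·cn u·dn u)/D = -0.4322118133331478/0.4965010901771047 = -0.8705153359864235
cn(u+v) = (cn u·cn v − sn u·sn v·dn u·dn v)/D = -0.2443486872531252/0.4965010901771047 = -0.4921412904973979
dn(u+v) = (dn u·dn v − m·sn u·sn v·cn u·cn v)/D = 0.3397724703078894/0.4965010901771047 = 0.6843337850208762

sn(u+v)=-0.870515 cn(u+v)=-0.492141 dn(u+v)=0.684334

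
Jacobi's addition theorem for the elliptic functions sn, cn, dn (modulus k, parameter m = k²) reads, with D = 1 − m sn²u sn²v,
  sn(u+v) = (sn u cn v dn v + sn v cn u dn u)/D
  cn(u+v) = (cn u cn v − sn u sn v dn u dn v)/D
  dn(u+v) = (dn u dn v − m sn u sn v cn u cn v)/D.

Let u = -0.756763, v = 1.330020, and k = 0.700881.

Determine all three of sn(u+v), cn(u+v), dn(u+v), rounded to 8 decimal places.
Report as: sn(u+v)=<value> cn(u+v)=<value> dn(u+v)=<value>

sn u = -0.663418578762705, cn u = 0.7482484810224961, dn u = 0.8853225095828364
sn v = 0.9299809820013049, cn v = 0.3676076347355814, dn v = 0.7583857445401996
m = k² = 0.491234176161
D = 1 − m·sn²u·sn²v = 0.8130127614840158
sn(u+v) = (sn u·cn v·dn v + sn v·cn u·dn u)/D = 0.4311043417781721/0.8130127614840158 = 0.530255319721261
cn(u+v) = (cn u·cn v − sn u·sn v·dn u·dn v)/D = 0.6893031240578227/0.8130127614840158 = 0.8478380127756146
dn(u+v) = (dn u·dn v − m·sn u·sn v·cn u·cn v)/D = 0.7547803722305984/0.8130127614840158 = 0.9283745692415405

sn(u+v)=0.53025532 cn(u+v)=0.84783801 dn(u+v)=0.92837457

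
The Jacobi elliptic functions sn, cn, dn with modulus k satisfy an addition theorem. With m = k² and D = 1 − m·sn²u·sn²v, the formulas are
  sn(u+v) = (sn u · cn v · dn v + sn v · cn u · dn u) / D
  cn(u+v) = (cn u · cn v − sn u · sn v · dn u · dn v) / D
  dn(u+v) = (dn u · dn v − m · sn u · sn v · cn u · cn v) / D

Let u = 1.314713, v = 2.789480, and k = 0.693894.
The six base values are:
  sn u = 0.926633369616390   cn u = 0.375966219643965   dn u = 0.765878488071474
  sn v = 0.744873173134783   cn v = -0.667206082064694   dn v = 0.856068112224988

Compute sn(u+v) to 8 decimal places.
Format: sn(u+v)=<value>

sn(u+v)=-0.40848809

m = k² = 0.481488883236
D = 1 − m·sn²u·sn²v = 0.7706140557914877
sn(u+v) = (sn u·cn v·dn v + sn v·cn u·dn u)/D = -0.3147866617067658/0.7706140557914877 = -0.4084880873129838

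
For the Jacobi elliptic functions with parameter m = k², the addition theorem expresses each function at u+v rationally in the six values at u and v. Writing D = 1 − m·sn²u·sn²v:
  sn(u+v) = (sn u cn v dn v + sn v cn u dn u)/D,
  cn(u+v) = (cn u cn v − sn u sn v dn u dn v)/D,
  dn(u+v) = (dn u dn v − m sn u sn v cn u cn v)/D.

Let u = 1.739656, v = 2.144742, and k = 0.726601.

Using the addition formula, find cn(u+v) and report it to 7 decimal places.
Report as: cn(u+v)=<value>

cn(u+v)=-0.9919205

sn u = 0.9954375921298098, cn u = 0.09541488445104561, dn u = 0.6905486476038243
sn v = 0.9831096535072071, cn v = -0.1830175105855699, dn v = 0.6998105851034554
m = k² = 0.527949013201
D = 1 − m·sn²u·sn²v = 0.4943803089919102
cn(u+v) = (cn u·cn v − sn u·sn v·dn u·dn v)/D = -0.4903859742224214/0.4943803089919102 = -0.9919205221226677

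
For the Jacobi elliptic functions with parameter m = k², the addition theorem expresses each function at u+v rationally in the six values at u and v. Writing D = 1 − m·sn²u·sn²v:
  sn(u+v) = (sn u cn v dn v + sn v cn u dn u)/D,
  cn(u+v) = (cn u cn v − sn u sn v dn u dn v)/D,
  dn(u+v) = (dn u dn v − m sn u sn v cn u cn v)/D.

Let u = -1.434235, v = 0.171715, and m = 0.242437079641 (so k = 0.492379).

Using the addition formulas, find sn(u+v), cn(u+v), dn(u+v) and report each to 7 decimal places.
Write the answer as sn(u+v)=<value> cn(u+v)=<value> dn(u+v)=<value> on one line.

sn(u+v)=-0.9332816 cn(u+v)=0.3591454 dn(u+v)=0.8881631

sn u = -0.9767847862620242, cn u = 0.2142229710536472, dn u = 0.8767489475741216
sn v = 0.1706720534103673, cn v = 0.9853278896817489, dn v = 0.9964627752574437
m = k² = 0.242437079641
D = 1 − m·sn²u·sn²v = 0.9932621452478846
sn(u+v) = (sn u·cn v·dn v + sn v·cn u·dn u)/D = -0.9269932936581701/0.9932621452478846 = -0.9332816095863836
cn(u+v) = (cn u·cn v − sn u·sn v·dn u·dn v)/D = 0.3567255565490193/0.9932621452478846 = 0.3591454262660867
dn(u+v) = (dn u·dn v − m·sn u·sn v·cn u·cn v)/D = 0.8821788312559628/0.9932621452478846 = 0.8881631455267036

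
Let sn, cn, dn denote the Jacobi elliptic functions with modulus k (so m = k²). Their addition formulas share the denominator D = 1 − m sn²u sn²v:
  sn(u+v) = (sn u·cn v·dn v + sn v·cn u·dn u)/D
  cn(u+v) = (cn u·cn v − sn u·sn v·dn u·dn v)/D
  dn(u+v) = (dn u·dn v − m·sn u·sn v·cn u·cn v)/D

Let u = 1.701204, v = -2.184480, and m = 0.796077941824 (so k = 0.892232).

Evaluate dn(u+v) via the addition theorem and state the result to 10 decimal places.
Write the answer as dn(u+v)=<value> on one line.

sn u = 0.9671818552695935, cn u = 0.2540851409218319, dn u = 0.5052882940231789
sn v = -0.9995831743968021, cn v = 0.02887000974735424, dn v = 0.452311365321669
m = k² = 0.796077941824
D = 1 − m·sn²u·sn²v = 0.2559369371910033
dn(u+v) = (dn u·dn v − m·sn u·sn v·cn u·cn v)/D = 0.23419322205772/0.2559369371910033 = 0.9150426844521619

dn(u+v)=0.9150426845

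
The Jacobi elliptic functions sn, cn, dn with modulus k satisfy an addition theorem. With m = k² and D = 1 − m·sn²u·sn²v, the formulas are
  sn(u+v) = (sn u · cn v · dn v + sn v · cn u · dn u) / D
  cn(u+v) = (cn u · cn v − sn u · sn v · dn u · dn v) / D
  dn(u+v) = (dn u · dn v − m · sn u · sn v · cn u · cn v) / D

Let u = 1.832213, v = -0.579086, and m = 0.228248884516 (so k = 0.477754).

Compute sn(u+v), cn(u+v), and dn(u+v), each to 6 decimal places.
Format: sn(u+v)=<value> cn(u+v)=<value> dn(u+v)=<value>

sn u = 0.9903569955706186, cn u = -0.1385388801901395, dn u = 0.8809834851980892
sn v = -0.5414811424995475, cn v = 0.8407128952962389, dn v = 0.9659591139863998
m = k² = 0.228248884516
D = 1 − m·sn²u·sn²v = 0.9343614642695952
sn(u+v) = (sn u·cn v·dn v + sn v·cn u·dn u)/D = 0.8703512801892801/0.9343614642695952 = 0.9314931249542137
cn(u+v) = (cn u·cn v − sn u·sn v·dn u·dn v)/D = 0.3398823252022724/0.9343614642695952 = 0.3637589286368565
dn(u+v) = (dn u·dn v − m·sn u·sn v·cn u·cn v)/D = 0.8367378472703975/0.9343614642695952 = 0.89551836122061

sn(u+v)=0.931493 cn(u+v)=0.363759 dn(u+v)=0.895518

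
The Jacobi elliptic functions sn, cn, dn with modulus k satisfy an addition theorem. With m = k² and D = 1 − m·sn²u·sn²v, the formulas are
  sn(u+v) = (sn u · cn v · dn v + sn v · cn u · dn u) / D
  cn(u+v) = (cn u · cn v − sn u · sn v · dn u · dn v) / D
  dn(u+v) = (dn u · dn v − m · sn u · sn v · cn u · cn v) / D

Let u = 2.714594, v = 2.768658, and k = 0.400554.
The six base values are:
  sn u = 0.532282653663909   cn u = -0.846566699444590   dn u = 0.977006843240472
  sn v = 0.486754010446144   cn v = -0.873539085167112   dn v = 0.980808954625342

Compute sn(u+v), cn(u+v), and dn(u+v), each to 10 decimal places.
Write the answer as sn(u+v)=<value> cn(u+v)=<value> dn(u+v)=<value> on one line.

sn(u+v)=-0.8679898690 cn(u+v)=0.4965819039 dn(u+v)=0.9376144373

m = k² = 0.160443506916
D = 1 − m·sn²u·sn²v = 0.9892297483792698
sn(u+v) = (sn u·cn v·dn v + sn v·cn u·dn u)/D = -0.8586413997042154/0.9892297483792698 = -0.8679898689975639
cn(u+v) = (cn u·cn v − sn u·sn v·dn u·dn v)/D = 0.4912335918811936/0.9892297483792698 = 0.4965819039368953
dn(u+v) = (dn u·dn v − m·sn u·sn v·cn u·cn v)/D = 0.927516093877995/0.9892297483792698 = 0.9376144372908468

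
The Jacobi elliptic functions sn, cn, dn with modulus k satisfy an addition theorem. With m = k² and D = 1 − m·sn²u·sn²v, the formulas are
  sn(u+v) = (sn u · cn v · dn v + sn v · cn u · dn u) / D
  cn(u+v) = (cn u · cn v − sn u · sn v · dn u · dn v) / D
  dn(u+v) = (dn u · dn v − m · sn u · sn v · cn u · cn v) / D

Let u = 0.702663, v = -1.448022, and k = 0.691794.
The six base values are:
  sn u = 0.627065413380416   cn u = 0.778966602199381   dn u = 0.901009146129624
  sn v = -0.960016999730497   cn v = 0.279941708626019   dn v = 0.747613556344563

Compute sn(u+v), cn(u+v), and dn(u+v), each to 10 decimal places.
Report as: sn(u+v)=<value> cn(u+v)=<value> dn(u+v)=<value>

sn(u+v)=-0.6563989772 cn(u+v)=0.7544139333 dn(u+v)=0.8909543545

m = k² = 0.478578938436
D = 1 − m·sn²u·sn²v = 0.8265648486323345
sn(u+v) = (sn u·cn v·dn v + sn v·cn u·dn u)/D = -0.5425563212457797/0.8265648486323345 = -0.656398977216989
cn(u+v) = (cn u·cn v − sn u·sn v·dn u·dn v)/D = 0.6235720385575674/0.8265648486323345 = 0.7544139332677325
dn(u+v) = (dn u·dn v − m·sn u·sn v·cn u·cn v)/D = 0.7364315511373979/0.8265648486323345 = 0.8909543544658661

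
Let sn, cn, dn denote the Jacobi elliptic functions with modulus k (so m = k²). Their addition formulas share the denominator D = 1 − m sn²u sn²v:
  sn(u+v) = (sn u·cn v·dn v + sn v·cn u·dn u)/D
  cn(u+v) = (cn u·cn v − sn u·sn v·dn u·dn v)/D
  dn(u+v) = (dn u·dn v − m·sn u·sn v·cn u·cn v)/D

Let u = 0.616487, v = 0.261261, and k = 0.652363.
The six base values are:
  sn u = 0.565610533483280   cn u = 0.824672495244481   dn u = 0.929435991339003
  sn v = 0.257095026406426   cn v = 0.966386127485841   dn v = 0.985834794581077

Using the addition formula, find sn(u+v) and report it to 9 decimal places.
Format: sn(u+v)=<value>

sn(u+v)=0.742596499

m = k² = 0.425577483769
D = 1 − m·sn²u·sn²v = 0.9910008607833588
sn(u+v) = (sn u·cn v·dn v + sn v·cn u·dn u)/D = 0.7359137702065348/0.9910008607833588 = 0.7425964994872106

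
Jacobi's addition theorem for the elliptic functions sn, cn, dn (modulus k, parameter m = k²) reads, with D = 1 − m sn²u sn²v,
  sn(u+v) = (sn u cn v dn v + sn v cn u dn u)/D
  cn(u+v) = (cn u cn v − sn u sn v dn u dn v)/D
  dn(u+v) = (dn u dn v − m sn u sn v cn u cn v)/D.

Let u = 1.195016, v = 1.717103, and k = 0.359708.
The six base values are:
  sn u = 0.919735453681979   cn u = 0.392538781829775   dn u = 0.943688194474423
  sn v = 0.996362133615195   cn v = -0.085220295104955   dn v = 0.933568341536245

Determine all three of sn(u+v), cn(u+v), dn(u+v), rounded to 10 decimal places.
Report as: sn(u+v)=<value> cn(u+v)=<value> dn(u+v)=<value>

sn(u+v)=0.3319862825 cn(u+v)=-0.9432842139 dn(u+v)=0.9928440523

m = k² = 0.129389845264
D = 1 − m·sn²u·sn²v = 0.8913423076944299
sn(u+v) = (sn u·cn v·dn v + sn v·cn u·dn u)/D = 0.2959134191416082/0.8913423076944299 = 0.3319862824721356
cn(u+v) = (cn u·cn v − sn u·sn v·dn u·dn v)/D = -0.8407891280564673/0.8913423076944299 = -0.9432842139304206
dn(u+v) = (dn u·dn v − m·sn u·sn v·cn u·cn v)/D = 0.8849639087682018/0.8913423076944299 = 0.9928440523117021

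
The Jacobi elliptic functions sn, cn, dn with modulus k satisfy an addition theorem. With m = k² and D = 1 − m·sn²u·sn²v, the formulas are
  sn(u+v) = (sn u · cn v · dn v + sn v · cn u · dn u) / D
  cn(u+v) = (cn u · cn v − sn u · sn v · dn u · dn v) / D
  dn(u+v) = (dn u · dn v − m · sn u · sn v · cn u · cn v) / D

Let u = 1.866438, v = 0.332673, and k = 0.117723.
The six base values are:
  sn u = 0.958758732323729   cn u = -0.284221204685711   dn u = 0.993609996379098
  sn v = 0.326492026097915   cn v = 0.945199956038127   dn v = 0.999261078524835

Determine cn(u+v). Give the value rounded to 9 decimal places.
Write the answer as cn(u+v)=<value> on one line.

cn(u+v)=-0.580230812

m = k² = 0.013858704729
D = 1 − m·sn²u·sn²v = 0.998642041603213
cn(u+v) = (cn u·cn v − sn u·sn v·dn u·dn v)/D = -0.5794428826389772/0.998642041603213 = -0.5802308119421285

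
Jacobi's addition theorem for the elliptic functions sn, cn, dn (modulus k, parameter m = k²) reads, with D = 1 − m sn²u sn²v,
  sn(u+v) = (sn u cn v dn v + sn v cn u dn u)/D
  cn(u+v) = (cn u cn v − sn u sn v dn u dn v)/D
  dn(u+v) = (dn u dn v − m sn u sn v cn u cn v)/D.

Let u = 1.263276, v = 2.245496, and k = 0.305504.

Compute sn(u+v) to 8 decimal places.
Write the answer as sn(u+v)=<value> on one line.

sn u = 0.9459517767089869, cn u = 0.3243073174338054, dn u = 0.9573314964612931
sn v = 0.8201470343293367, cn v = -0.5721528135741306, dn v = 0.9681015383860098
m = k² = 0.093332694016
D = 1 − m·sn²u·sn²v = 0.9438234280414866
sn(u+v) = (sn u·cn v·dn v + sn v·cn u·dn u)/D = -0.269333869517181/0.9438234280414866 = -0.2853646789379572

sn(u+v)=-0.28536468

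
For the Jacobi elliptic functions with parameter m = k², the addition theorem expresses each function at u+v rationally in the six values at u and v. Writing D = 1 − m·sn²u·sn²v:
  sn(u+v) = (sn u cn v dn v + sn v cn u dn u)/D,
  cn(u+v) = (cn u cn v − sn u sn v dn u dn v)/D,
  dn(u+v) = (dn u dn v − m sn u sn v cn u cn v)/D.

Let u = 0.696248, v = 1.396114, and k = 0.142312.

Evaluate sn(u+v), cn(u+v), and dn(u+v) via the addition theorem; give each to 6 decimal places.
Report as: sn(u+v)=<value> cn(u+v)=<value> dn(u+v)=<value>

sn(u+v)=0.873367 cn(u+v)=-0.487063 dn(u+v)=0.992246

sn u = 0.6405502026616718, cn u = 0.7679162961352567, dn u = 0.9958364437004121
sn v = 0.9836843501994418, cn v = 0.1799030271360156, dn v = 0.9901529050974774
m = k² = 0.020252705344
D = 1 − m·sn²u·sn²v = 0.9919591693714771
sn(u+v) = (sn u·cn v·dn v + sn v·cn u·dn u)/D = 0.8663443170571725/0.9919591693714771 = 0.8733669124769557
cn(u+v) = (cn u·cn v − sn u·sn v·dn u·dn v)/D = -0.4831464767571965/0.9919591693714771 = -0.487062866774372
dn(u+v) = (dn u·dn v − m·sn u·sn v·cn u·cn v)/D = 0.9842673801181489/0.9919591693714771 = 0.9922458610285321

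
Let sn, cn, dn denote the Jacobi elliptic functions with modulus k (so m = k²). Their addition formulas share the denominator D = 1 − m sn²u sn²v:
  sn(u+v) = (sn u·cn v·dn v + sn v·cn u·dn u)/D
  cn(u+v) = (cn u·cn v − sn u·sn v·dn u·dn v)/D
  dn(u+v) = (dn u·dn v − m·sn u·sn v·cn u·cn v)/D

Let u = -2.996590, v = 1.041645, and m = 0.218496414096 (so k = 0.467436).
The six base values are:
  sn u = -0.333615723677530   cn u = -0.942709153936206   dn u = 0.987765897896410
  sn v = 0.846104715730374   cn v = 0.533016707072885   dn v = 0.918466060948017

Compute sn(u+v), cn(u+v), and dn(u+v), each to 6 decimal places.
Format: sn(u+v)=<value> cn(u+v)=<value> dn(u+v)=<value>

sn(u+v)=-0.968050 cn(u+v)=-0.250758 dn(u+v)=0.891764

m = k² = 0.218496414096
D = 1 − m·sn²u·sn²v = 0.9825905293004725
sn(u+v) = (sn u·cn v·dn v + sn v·cn u·dn u)/D = -0.9511965306015113/0.9825905293004725 = -0.9680497646142476
cn(u+v) = (cn u·cn v − sn u·sn v·dn u·dn v)/D = -0.2463925900724914/0.9825905293004725 = -0.2507581568569602
dn(u+v) = (dn u·dn v − m·sn u·sn v·cn u·cn v)/D = 0.8762386034660908/0.9825905293004725 = 0.8917637381360718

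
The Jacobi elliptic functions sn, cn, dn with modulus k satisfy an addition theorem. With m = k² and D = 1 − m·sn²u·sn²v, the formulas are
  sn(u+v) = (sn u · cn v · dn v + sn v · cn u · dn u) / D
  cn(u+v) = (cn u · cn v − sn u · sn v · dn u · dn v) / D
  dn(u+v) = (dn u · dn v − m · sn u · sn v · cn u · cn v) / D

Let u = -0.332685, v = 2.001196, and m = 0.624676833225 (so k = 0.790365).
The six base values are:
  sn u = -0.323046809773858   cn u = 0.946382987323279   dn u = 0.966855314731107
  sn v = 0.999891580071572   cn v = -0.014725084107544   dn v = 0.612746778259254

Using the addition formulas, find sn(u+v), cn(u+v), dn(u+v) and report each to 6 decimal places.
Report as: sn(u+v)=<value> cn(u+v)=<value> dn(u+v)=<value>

sn(u+v)=0.981823 cn(u+v)=0.189799 dn(u+v)=0.630735

m = k² = 0.624676833225
D = 1 − m·sn²u·sn²v = 0.9348233348212989
sn(u+v) = (sn u·cn v·dn v + sn v·cn u·dn u)/D = 0.9178309850653553/0.9348233348212989 = 0.9818229293996048
cn(u+v) = (cn u·cn v − sn u·sn v·dn u·dn v)/D = 0.1774287185896743/0.9348233348212989 = 0.1897991973249059
dn(u+v) = (dn u·dn v − m·sn u·sn v·cn u·cn v)/D = 0.5896255881780614/0.9348233348212989 = 0.6307347775938588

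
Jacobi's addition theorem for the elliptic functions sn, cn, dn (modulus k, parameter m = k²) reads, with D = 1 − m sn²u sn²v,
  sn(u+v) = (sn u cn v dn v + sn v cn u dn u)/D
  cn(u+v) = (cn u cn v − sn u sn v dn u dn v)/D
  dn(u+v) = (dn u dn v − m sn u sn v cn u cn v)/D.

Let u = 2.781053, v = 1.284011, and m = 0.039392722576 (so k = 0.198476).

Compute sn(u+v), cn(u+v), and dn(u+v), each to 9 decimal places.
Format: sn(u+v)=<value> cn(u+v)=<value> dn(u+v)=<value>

sn u = 0.3818522605344357, cn u = -0.9242233772875156, dn u = 0.9971239149994694
sn v = 0.9562882729522849, cn v = 0.2924256127871434, dn v = 0.9818227217928346
m = k² = 0.039392722576
D = 1 − m·sn²u·sn²v = 0.9947472783261067
sn(u+v) = (sn u·cn v·dn v + sn v·cn u·dn u)/D = -0.7716483794703759/0.9947472783261067 = -0.7757230366780732
cn(u+v) = (cn u·cn v − sn u·sn v·dn u·dn v)/D = -0.62775865282602/0.9947472783261067 = -0.6310735063104367
dn(u+v) = (dn u·dn v − m·sn u·sn v·cn u·cn v)/D = 0.9828866144610915/0.9947472783261067 = 0.988076706392227

sn(u+v)=-0.775723037 cn(u+v)=-0.631073506 dn(u+v)=0.988076706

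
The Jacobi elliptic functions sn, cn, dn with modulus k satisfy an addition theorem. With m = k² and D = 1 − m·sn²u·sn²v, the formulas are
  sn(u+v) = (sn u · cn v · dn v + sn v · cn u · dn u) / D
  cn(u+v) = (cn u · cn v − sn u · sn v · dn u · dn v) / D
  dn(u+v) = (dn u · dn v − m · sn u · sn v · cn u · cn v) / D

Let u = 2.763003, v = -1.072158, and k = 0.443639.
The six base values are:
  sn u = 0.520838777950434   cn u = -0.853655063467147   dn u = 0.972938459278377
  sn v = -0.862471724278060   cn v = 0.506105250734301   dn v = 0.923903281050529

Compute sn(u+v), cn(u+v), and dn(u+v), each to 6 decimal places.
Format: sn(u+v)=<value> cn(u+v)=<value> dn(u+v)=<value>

sn(u+v)=0.999567 cn(u+v)=-0.029413 dn(u+v)=0.896301

m = k² = 0.196815562321
D = 1 − m·sn²u·sn²v = 0.9602848881916912
sn(u+v) = (sn u·cn v·dn v + sn v·cn u·dn u)/D = 0.9598694073940716/0.9602848881916912 = 0.9995673358992434
cn(u+v) = (cn u·cn v − sn u·sn v·dn u·dn v)/D = -0.02824512769103045/0.9602848881916912 = -0.02941327936985319
dn(u+v) = (dn u·dn v − m·sn u·sn v·cn u·cn v)/D = 0.8607038921716842/0.9602848881916912 = 0.896300569503361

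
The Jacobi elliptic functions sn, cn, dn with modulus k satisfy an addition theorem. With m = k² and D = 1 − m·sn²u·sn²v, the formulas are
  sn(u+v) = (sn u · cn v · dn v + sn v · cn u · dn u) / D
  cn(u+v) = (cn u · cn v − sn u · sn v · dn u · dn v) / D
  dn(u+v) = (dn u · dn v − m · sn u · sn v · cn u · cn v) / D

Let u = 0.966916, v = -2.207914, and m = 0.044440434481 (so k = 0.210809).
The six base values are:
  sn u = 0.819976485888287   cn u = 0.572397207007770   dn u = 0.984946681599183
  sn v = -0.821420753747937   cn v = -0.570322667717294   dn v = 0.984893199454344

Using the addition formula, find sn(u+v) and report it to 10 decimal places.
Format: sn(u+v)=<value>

sn(u+v)=-0.9426933116

m = k² = 0.044440434481
D = 1 − m·sn²u·sn²v = 0.9798389829905859
sn(u+v) = (sn u·cn v·dn v + sn v·cn u·dn u)/D = -0.9236876556986585/0.9798389829905859 = -0.9426933115882501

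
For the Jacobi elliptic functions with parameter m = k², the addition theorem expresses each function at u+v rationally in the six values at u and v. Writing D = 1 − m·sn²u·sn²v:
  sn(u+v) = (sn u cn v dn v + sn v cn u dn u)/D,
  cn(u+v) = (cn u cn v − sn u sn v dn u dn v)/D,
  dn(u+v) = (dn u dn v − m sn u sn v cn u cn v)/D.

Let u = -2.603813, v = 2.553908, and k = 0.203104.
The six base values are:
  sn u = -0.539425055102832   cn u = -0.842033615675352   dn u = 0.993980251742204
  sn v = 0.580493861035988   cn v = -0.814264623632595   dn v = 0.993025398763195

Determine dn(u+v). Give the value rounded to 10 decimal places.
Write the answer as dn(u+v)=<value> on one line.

m = k² = 0.041251234816
D = 1 − m·sn²u·sn²v = 0.9959552242828192
dn(u+v) = (dn u·dn v − m·sn u·sn v·cn u·cn v)/D = 0.9959041066639257/0.9959552242828192 = 0.9999486747821115

dn(u+v)=0.9999486748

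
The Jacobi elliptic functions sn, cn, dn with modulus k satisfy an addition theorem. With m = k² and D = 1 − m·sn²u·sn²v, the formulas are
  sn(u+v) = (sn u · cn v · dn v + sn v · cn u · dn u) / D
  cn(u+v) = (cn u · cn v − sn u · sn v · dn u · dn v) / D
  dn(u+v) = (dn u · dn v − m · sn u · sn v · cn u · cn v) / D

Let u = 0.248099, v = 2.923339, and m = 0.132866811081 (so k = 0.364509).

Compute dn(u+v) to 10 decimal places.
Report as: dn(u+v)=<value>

dn(u+v)=0.9995422298

sn u = 0.2452379152475468, cn u = 0.9694629260188535, dn u = 0.9959965726519306
sn v = 0.3244414946691389, cn v = -0.9459057651462196, dn v = 0.9929824449954529
m = k² = 0.132866811081
D = 1 − m·sn²u·sn²v = 0.9991588672752626
dn(u+v) = (dn u·dn v − m·sn u·sn v·cn u·cn v)/D = 0.9987014820865595/0.9991588672752626 = 0.9995422297657725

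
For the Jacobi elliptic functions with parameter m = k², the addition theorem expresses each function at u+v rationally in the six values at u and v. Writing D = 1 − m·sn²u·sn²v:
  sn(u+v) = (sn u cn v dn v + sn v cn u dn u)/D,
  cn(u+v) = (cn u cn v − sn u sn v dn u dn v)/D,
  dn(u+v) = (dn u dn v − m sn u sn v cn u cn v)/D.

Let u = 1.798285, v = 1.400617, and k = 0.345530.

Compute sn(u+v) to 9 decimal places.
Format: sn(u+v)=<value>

sn u = 0.9861942393735943, cn u = -0.1655926394086943, dn u = 0.9401504294004152
sn v = 0.9786277114558699, cn v = 0.205639982422307, dn v = 0.9410939386188484
m = k² = 0.1193909809
D = 1 − m·sn²u·sn²v = 0.8887931698427372
sn(u+v) = (sn u·cn v·dn v + sn v·cn u·dn u)/D = 0.0385000492836018/0.8887931698427372 = 0.04331722001240625

sn(u+v)=0.043317220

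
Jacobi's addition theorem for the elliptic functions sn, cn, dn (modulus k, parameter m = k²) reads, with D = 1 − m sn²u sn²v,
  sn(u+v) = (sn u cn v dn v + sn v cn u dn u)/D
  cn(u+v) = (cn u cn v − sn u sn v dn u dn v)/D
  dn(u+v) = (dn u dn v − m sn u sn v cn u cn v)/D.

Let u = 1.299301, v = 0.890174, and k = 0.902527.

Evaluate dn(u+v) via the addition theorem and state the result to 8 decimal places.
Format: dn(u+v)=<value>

sn u = 0.8850121472945458, cn u = 0.4655679318220889, dn u = 0.6016665668545887
sn v = 0.724016709767849, cn v = 0.6897824323487358, dn v = 0.7569743171398195
m = k² = 0.814554985729
D = 1 − m·sn²u·sn²v = 0.6655616680887294
dn(u+v) = (dn u·dn v − m·sn u·sn v·cn u·cn v)/D = 0.2878309324813546/0.6655616680887294 = 0.4324632055627675

dn(u+v)=0.43246321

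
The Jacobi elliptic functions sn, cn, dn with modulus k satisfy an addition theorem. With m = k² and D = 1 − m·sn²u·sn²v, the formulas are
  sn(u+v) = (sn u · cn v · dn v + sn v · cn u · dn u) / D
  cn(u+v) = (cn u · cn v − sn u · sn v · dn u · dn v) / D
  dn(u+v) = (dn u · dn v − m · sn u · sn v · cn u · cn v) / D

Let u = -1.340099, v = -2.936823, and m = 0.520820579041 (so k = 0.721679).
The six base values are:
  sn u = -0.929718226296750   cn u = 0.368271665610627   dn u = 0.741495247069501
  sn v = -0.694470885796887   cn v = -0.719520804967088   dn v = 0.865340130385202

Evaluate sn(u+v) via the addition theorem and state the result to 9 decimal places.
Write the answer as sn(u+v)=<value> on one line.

sn(u+v)=0.497177223

m = k² = 0.520820579041
D = 1 − m·sn²u·sn²v = 0.7828804584821695
sn(u+v) = (sn u·cn v·dn v + sn v·cn u·dn u)/D = 0.3892303322386879/0.7828804584821695 = 0.4971772229355663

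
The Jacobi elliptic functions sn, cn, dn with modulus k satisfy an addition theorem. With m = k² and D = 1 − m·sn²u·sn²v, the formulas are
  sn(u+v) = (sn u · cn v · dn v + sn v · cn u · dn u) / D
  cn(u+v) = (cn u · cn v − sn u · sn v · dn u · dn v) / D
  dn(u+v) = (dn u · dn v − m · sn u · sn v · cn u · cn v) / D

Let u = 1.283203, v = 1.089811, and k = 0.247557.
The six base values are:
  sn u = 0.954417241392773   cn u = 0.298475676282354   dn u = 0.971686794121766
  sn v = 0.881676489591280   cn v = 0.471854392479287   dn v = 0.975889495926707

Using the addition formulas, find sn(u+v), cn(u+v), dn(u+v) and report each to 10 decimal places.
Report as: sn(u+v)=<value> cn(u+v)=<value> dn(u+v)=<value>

m = k² = 0.061284468249
D = 1 − m·sn²u·sn²v = 0.9566044202232775
sn(u+v) = (sn u·cn v·dn v + sn v·cn u·dn u)/D = 0.6951960112524378/0.9566044202232775 = 0.7267330116352323
cn(u+v) = (cn u·cn v − sn u·sn v·dn u·dn v)/D = -0.6571107385588926/0.9566044202232775 = -0.6869200315899845
dn(u+v) = (dn u·dn v − m·sn u·sn v·cn u·cn v)/D = 0.9409959547527779/0.9566044202232775 = 0.9836834692161923

sn(u+v)=0.7267330116 cn(u+v)=-0.6869200316 dn(u+v)=0.9836834692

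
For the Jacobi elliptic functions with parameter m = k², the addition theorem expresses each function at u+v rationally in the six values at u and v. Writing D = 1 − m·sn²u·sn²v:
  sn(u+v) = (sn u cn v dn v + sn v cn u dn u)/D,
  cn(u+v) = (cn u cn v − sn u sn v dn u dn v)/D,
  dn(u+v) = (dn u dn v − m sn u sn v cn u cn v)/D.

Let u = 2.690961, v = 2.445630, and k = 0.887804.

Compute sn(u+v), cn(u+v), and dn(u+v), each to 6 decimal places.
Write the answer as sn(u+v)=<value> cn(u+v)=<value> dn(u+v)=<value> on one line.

sn u = 0.9764474653899773, cn u = -0.2157552950300155, dn u = 0.4984925801557246
sn v = 0.9950753464264406, cn v = -0.09912141511449115, dn v = 0.4685596290945572
m = k² = 0.788195942416
D = 1 − m·sn²u·sn²v = 0.2558784318281994
sn(u+v) = (sn u·cn v·dn v + sn v·cn u·dn u)/D = -0.1523731679945351/0.2558784318281994 = -0.5954904714158977
cn(u+v) = (cn u·cn v − sn u·sn v·dn u·dn v)/D = -0.2055631035720362/0.2558784318281994 = -0.8033623705731256
dn(u+v) = (dn u·dn v − m·sn u·sn v·cn u·cn v)/D = 0.2171952294453719/0.2558784318281994 = 0.8488219499140905

sn(u+v)=-0.595490 cn(u+v)=-0.803362 dn(u+v)=0.848822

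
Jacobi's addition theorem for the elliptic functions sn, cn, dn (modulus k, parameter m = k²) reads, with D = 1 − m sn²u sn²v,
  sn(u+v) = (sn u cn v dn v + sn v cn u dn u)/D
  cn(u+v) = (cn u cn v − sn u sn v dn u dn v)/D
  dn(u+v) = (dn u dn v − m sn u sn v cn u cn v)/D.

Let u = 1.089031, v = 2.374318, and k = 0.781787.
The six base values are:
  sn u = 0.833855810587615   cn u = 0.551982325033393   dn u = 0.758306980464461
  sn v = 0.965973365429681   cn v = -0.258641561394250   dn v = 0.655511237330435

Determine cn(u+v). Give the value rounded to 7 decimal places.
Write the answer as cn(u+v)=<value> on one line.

m = k² = 0.611190913369
D = 1 − m·sn²u·sn²v = 0.6034580741132723
cn(u+v) = (cn u·cn v − sn u·sn v·dn u·dn v)/D = -0.5431538040793511/0.6034580741132723 = -0.9000688322506367

cn(u+v)=-0.9000688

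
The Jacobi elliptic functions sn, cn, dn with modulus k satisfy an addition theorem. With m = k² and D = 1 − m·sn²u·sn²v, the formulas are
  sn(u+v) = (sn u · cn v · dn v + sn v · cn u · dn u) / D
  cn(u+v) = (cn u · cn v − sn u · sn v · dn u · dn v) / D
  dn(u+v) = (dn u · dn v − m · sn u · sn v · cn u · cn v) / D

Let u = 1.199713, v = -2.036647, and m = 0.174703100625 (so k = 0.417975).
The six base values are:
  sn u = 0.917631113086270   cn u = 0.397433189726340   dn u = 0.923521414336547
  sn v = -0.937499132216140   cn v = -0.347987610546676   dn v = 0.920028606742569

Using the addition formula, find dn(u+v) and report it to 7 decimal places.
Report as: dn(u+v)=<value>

dn(u+v)=0.9519635

m = k² = 0.174703100625
D = 1 − m·sn²u·sn²v = 0.870705925359213
dn(u+v) = (dn u·dn v − m·sn u·sn v·cn u·cn v)/D = 0.8288802824313544/0.870705925359213 = 0.9519635255604776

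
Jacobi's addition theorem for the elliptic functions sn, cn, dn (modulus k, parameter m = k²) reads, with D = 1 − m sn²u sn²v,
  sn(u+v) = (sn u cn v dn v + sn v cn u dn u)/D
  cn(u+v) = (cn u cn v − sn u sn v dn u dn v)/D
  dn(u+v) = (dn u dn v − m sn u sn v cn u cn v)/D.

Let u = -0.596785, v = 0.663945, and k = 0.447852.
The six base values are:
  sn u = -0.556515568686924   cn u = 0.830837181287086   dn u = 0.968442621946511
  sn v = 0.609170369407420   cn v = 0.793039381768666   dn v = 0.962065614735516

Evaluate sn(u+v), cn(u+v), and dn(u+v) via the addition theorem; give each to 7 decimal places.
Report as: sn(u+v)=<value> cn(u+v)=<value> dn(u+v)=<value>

sn(u+v)=0.0670994 cn(u+v)=0.9977463 dn(u+v)=0.9995484

m = k² = 0.200571413904
D = 1 − m·sn²u·sn²v = 0.9769483926109907
sn(u+v) = (sn u·cn v·dn v + sn v·cn u·dn u)/D = 0.06555268062758961/0.9769483926109907 = 0.06709943035209222
cn(u+v) = (cn u·cn v − sn u·sn v·dn u·dn v)/D = 0.9747466377924756/0.9769483926109907 = 0.9977462936270045
dn(u+v) = (dn u·dn v − m·sn u·sn v·cn u·cn v)/D = 0.9765071815323215/0.9769483926109907 = 0.9995483783155731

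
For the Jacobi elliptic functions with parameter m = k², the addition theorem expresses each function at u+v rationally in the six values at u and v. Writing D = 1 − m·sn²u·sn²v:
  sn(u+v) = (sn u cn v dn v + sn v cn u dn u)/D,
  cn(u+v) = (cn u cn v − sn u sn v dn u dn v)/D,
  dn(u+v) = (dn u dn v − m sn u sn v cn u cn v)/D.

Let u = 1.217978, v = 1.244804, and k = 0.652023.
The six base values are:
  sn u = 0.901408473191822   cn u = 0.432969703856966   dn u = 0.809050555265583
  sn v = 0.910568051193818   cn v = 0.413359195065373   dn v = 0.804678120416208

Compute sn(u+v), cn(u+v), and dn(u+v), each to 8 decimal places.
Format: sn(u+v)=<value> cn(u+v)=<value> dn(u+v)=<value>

sn(u+v)=0.86716130 cn(u+v)=-0.49802739 dn(u+v)=0.82481061

m = k² = 0.425133992529
D = 1 − m·sn²u·sn²v = 0.7135862126772337
sn(u+v) = (sn u·cn v·dn v + sn v·cn u·dn u)/D = 0.6187943483506831/0.7135862126772337 = 0.8671613007054742
cn(u+v) = (cn u·cn v − sn u·sn v·dn u·dn v)/D = -0.3553854771544437/0.7135862126772337 = -0.4980273873581554
dn(u+v) = (dn u·dn v − m·sn u·sn v·cn u·cn v)/D = 0.5885734762635513/0.7135862126772337 = 0.8248106056524558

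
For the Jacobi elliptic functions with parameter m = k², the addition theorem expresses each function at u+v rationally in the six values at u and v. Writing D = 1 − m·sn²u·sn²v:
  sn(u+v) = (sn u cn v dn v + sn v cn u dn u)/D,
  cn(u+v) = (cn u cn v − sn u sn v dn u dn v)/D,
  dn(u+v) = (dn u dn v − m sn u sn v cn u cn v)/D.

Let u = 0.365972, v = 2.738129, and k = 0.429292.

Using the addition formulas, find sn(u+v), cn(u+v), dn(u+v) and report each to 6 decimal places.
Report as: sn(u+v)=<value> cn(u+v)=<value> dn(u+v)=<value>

sn(u+v)=0.197920 cn(u+v)=-0.980218 dn(u+v)=0.996384

sn u = 0.3564895375398203, cn u = 0.9342993147940574, dn u = 0.9882202881664241
sn v = 0.5314000314222489, cn v = -0.8471210106026369, dn v = 0.9736316692953685
m = k² = 0.184291621264
D = 1 − m·sn²u·sn²v = 0.9933863330792584
sn(u+v) = (sn u·cn v·dn v + sn v·cn u·dn u)/D = 0.1966114041655498/0.9933863330792584 = 0.1979203836599017
cn(u+v) = (cn u·cn v − sn u·sn v·dn u·dn v)/D = -0.9737352630467411/0.9933863330792584 = -0.9802180990636305
dn(u+v) = (dn u·dn v − m·sn u·sn v·cn u·cn v)/D = 0.9897941309598415/0.9933863330792584 = 0.9963838820811215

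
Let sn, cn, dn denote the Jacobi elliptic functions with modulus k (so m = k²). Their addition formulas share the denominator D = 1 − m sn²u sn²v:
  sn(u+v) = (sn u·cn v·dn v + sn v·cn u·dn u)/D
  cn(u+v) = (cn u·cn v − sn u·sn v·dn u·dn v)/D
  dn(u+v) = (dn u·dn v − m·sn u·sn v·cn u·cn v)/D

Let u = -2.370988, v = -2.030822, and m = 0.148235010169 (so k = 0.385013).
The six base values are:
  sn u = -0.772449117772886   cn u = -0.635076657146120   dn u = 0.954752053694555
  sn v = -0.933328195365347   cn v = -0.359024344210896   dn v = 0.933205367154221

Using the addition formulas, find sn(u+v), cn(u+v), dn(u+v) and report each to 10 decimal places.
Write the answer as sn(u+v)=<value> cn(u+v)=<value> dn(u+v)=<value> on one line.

sn(u+v)=0.8935660793 cn(u+v)=-0.4489316897 dn(u+v)=0.9389569871

m = k² = 0.148235010169
D = 1 − m·sn²u·sn²v = 0.9229523632769031
sn(u+v) = (sn u·cn v·dn v + sn v·cn u·dn u)/D = 0.8247189245991635/0.9229523632769031 = 0.8935660792622428
cn(u+v) = (cn u·cn v − sn u·sn v·dn u·dn v)/D = -0.414342563932816/0.9229523632769031 = -0.4489316896721629
dn(u+v) = (dn u·dn v − m·sn u·sn v·cn u·cn v)/D = 0.8666125702848217/0.9229523632769031 = 0.9389569871276461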